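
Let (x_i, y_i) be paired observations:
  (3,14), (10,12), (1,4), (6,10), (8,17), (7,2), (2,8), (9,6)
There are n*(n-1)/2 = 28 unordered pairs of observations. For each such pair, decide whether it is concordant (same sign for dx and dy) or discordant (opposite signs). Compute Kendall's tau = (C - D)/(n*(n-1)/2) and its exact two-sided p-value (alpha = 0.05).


Step 1: Enumerate the 28 unordered pairs (i,j) with i<j and classify each by sign(x_j-x_i) * sign(y_j-y_i).
  (1,2):dx=+7,dy=-2->D; (1,3):dx=-2,dy=-10->C; (1,4):dx=+3,dy=-4->D; (1,5):dx=+5,dy=+3->C
  (1,6):dx=+4,dy=-12->D; (1,7):dx=-1,dy=-6->C; (1,8):dx=+6,dy=-8->D; (2,3):dx=-9,dy=-8->C
  (2,4):dx=-4,dy=-2->C; (2,5):dx=-2,dy=+5->D; (2,6):dx=-3,dy=-10->C; (2,7):dx=-8,dy=-4->C
  (2,8):dx=-1,dy=-6->C; (3,4):dx=+5,dy=+6->C; (3,5):dx=+7,dy=+13->C; (3,6):dx=+6,dy=-2->D
  (3,7):dx=+1,dy=+4->C; (3,8):dx=+8,dy=+2->C; (4,5):dx=+2,dy=+7->C; (4,6):dx=+1,dy=-8->D
  (4,7):dx=-4,dy=-2->C; (4,8):dx=+3,dy=-4->D; (5,6):dx=-1,dy=-15->C; (5,7):dx=-6,dy=-9->C
  (5,8):dx=+1,dy=-11->D; (6,7):dx=-5,dy=+6->D; (6,8):dx=+2,dy=+4->C; (7,8):dx=+7,dy=-2->D
Step 2: C = 17, D = 11, total pairs = 28.
Step 3: tau = (C - D)/(n(n-1)/2) = (17 - 11)/28 = 0.214286.
Step 4: Exact two-sided p-value (enumerate n! = 40320 permutations of y under H0): p = 0.548413.
Step 5: alpha = 0.05. fail to reject H0.

tau_b = 0.2143 (C=17, D=11), p = 0.548413, fail to reject H0.


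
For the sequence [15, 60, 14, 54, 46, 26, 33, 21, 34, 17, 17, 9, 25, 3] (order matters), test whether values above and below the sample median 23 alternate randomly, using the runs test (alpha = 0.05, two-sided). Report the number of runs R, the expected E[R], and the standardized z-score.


Step 1: Compute median = 23; label A = above, B = below.
Labels in order: BABAAAABABBBAB  (n_A = 7, n_B = 7)
Step 2: Count runs R = 9.
Step 3: Under H0 (random ordering), E[R] = 2*n_A*n_B/(n_A+n_B) + 1 = 2*7*7/14 + 1 = 8.0000.
        Var[R] = 2*n_A*n_B*(2*n_A*n_B - n_A - n_B) / ((n_A+n_B)^2 * (n_A+n_B-1)) = 8232/2548 = 3.2308.
        SD[R] = 1.7974.
Step 4: Continuity-corrected z = (R - 0.5 - E[R]) / SD[R] = (9 - 0.5 - 8.0000) / 1.7974 = 0.2782.
Step 5: Two-sided p-value via normal approximation = 2*(1 - Phi(|z|)) = 0.780879.
Step 6: alpha = 0.05. fail to reject H0.

R = 9, z = 0.2782, p = 0.780879, fail to reject H0.


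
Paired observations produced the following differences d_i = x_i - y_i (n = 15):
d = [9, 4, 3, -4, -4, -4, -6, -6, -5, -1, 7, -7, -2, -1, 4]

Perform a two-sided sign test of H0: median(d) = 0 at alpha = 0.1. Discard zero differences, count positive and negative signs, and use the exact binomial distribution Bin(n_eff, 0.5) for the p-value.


Step 1: Discard zero differences. Original n = 15; n_eff = number of nonzero differences = 15.
Nonzero differences (with sign): +9, +4, +3, -4, -4, -4, -6, -6, -5, -1, +7, -7, -2, -1, +4
Step 2: Count signs: positive = 5, negative = 10.
Step 3: Under H0: P(positive) = 0.5, so the number of positives S ~ Bin(15, 0.5).
Step 4: Two-sided exact p-value = sum of Bin(15,0.5) probabilities at or below the observed probability = 0.301758.
Step 5: alpha = 0.1. fail to reject H0.

n_eff = 15, pos = 5, neg = 10, p = 0.301758, fail to reject H0.


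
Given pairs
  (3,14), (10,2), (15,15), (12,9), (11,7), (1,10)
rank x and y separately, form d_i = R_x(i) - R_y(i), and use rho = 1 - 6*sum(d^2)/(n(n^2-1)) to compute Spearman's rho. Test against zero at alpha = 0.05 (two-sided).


Step 1: Rank x and y separately (midranks; no ties here).
rank(x): 3->2, 10->3, 15->6, 12->5, 11->4, 1->1
rank(y): 14->5, 2->1, 15->6, 9->3, 7->2, 10->4
Step 2: d_i = R_x(i) - R_y(i); compute d_i^2.
  (2-5)^2=9, (3-1)^2=4, (6-6)^2=0, (5-3)^2=4, (4-2)^2=4, (1-4)^2=9
sum(d^2) = 30.
Step 3: rho = 1 - 6*30 / (6*(6^2 - 1)) = 1 - 180/210 = 0.142857.
Step 4: Under H0, t = rho * sqrt((n-2)/(1-rho^2)) = 0.2887 ~ t(4).
Step 5: Two-sided p-value from the t-distribution with 4 df = 0.787172.
Step 6: alpha = 0.05. fail to reject H0.

rho = 0.1429, p = 0.787172, fail to reject H0 at alpha = 0.05.


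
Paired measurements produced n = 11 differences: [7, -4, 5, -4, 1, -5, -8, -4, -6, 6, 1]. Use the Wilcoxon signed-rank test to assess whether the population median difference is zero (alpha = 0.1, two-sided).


Step 1: Drop any zero differences (none here) and take |d_i|.
|d| = [7, 4, 5, 4, 1, 5, 8, 4, 6, 6, 1]
Step 2: Midrank |d_i| (ties get averaged ranks).
ranks: |7|->10, |4|->4, |5|->6.5, |4|->4, |1|->1.5, |5|->6.5, |8|->11, |4|->4, |6|->8.5, |6|->8.5, |1|->1.5
Step 3: Attach original signs; sum ranks with positive sign and with negative sign.
W+ = 10 + 6.5 + 1.5 + 8.5 + 1.5 = 28
W- = 4 + 4 + 6.5 + 11 + 4 + 8.5 = 38
(Check: W+ + W- = 66 should equal n(n+1)/2 = 66.)
Step 4: Test statistic W = min(W+, W-) = 28.
Step 5: Ties in |d|, so use the tie-corrected normal approximation.
        E[W] = n(n+1)/4 = 11*12/4 = 33.
        Tie groups: |d|=1 (t=2), |d|=4 (t=3), |d|=5 (t=2), |d|=6 (t=2); sum(t^3 - t) = 42.
        Var[W] = n(n+1)(2n+1)/24 - sum(t^3-t)/48 = 3036/24 - 42/48 = 125.625.
        z = (W - E[W]) / sqrt(Var[W]) = (28 - 33) / 11.2083 = -0.4461.
        Two-sided p = 2*Phi(z) = 0.655525.
Step 6: alpha = 0.1. fail to reject H0.

W+ = 28, W- = 38, W = min = 28, p = 0.655525, fail to reject H0.


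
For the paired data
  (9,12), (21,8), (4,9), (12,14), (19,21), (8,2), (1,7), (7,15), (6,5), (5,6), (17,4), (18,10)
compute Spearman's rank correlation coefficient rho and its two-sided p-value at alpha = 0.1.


Step 1: Rank x and y separately (midranks; no ties here).
rank(x): 9->7, 21->12, 4->2, 12->8, 19->11, 8->6, 1->1, 7->5, 6->4, 5->3, 17->9, 18->10
rank(y): 12->9, 8->6, 9->7, 14->10, 21->12, 2->1, 7->5, 15->11, 5->3, 6->4, 4->2, 10->8
Step 2: d_i = R_x(i) - R_y(i); compute d_i^2.
  (7-9)^2=4, (12-6)^2=36, (2-7)^2=25, (8-10)^2=4, (11-12)^2=1, (6-1)^2=25, (1-5)^2=16, (5-11)^2=36, (4-3)^2=1, (3-4)^2=1, (9-2)^2=49, (10-8)^2=4
sum(d^2) = 202.
Step 3: rho = 1 - 6*202 / (12*(12^2 - 1)) = 1 - 1212/1716 = 0.293706.
Step 4: Under H0, t = rho * sqrt((n-2)/(1-rho^2)) = 0.9716 ~ t(10).
Step 5: Two-sided p-value from the t-distribution with 10 df = 0.354148.
Step 6: alpha = 0.1. fail to reject H0.

rho = 0.2937, p = 0.354148, fail to reject H0 at alpha = 0.1.


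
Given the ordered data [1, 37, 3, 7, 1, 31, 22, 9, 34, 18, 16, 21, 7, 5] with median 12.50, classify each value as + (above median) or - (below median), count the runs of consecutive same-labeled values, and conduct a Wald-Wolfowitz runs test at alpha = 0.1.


Step 1: Compute median = 12.50; label A = above, B = below.
Labels in order: BABBBAABAAAABB  (n_A = 7, n_B = 7)
Step 2: Count runs R = 7.
Step 3: Under H0 (random ordering), E[R] = 2*n_A*n_B/(n_A+n_B) + 1 = 2*7*7/14 + 1 = 8.0000.
        Var[R] = 2*n_A*n_B*(2*n_A*n_B - n_A - n_B) / ((n_A+n_B)^2 * (n_A+n_B-1)) = 8232/2548 = 3.2308.
        SD[R] = 1.7974.
Step 4: Continuity-corrected z = (R + 0.5 - E[R]) / SD[R] = (7 + 0.5 - 8.0000) / 1.7974 = -0.2782.
Step 5: Two-sided p-value via normal approximation = 2*(1 - Phi(|z|)) = 0.780879.
Step 6: alpha = 0.1. fail to reject H0.

R = 7, z = -0.2782, p = 0.780879, fail to reject H0.


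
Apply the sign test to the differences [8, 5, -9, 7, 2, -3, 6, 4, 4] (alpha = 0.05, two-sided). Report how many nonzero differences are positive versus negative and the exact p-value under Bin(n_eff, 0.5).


Step 1: Discard zero differences. Original n = 9; n_eff = number of nonzero differences = 9.
Nonzero differences (with sign): +8, +5, -9, +7, +2, -3, +6, +4, +4
Step 2: Count signs: positive = 7, negative = 2.
Step 3: Under H0: P(positive) = 0.5, so the number of positives S ~ Bin(9, 0.5).
Step 4: Two-sided exact p-value = sum of Bin(9,0.5) probabilities at or below the observed probability = 0.179688.
Step 5: alpha = 0.05. fail to reject H0.

n_eff = 9, pos = 7, neg = 2, p = 0.179688, fail to reject H0.


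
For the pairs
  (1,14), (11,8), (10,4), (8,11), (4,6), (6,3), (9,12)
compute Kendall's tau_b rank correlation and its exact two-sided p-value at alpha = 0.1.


Step 1: Enumerate the 21 unordered pairs (i,j) with i<j and classify each by sign(x_j-x_i) * sign(y_j-y_i).
  (1,2):dx=+10,dy=-6->D; (1,3):dx=+9,dy=-10->D; (1,4):dx=+7,dy=-3->D; (1,5):dx=+3,dy=-8->D
  (1,6):dx=+5,dy=-11->D; (1,7):dx=+8,dy=-2->D; (2,3):dx=-1,dy=-4->C; (2,4):dx=-3,dy=+3->D
  (2,5):dx=-7,dy=-2->C; (2,6):dx=-5,dy=-5->C; (2,7):dx=-2,dy=+4->D; (3,4):dx=-2,dy=+7->D
  (3,5):dx=-6,dy=+2->D; (3,6):dx=-4,dy=-1->C; (3,7):dx=-1,dy=+8->D; (4,5):dx=-4,dy=-5->C
  (4,6):dx=-2,dy=-8->C; (4,7):dx=+1,dy=+1->C; (5,6):dx=+2,dy=-3->D; (5,7):dx=+5,dy=+6->C
  (6,7):dx=+3,dy=+9->C
Step 2: C = 9, D = 12, total pairs = 21.
Step 3: tau = (C - D)/(n(n-1)/2) = (9 - 12)/21 = -0.142857.
Step 4: Exact two-sided p-value (enumerate n! = 5040 permutations of y under H0): p = 0.772619.
Step 5: alpha = 0.1. fail to reject H0.

tau_b = -0.1429 (C=9, D=12), p = 0.772619, fail to reject H0.


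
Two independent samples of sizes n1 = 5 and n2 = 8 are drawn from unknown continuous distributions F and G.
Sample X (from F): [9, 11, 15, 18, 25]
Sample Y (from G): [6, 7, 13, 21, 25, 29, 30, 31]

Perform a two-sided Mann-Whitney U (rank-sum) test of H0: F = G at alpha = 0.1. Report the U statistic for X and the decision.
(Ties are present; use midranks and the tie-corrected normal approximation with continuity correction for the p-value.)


Step 1: Combine and sort all 13 observations; assign midranks.
sorted (value, group): (6,Y), (7,Y), (9,X), (11,X), (13,Y), (15,X), (18,X), (21,Y), (25,X), (25,Y), (29,Y), (30,Y), (31,Y)
ranks: 6->1, 7->2, 9->3, 11->4, 13->5, 15->6, 18->7, 21->8, 25->9.5, 25->9.5, 29->11, 30->12, 31->13
Step 2: Rank sum for X: R1 = 3 + 4 + 6 + 7 + 9.5 = 29.5.
Step 3: U_X = R1 - n1(n1+1)/2 = 29.5 - 5*6/2 = 29.5 - 15 = 14.5.
       U_Y = n1*n2 - U_X = 40 - 14.5 = 25.5.
Step 4: Ties are present, so use the tie-corrected normal approximation (with continuity correction) for the p-value.
Step 5: p-value = 0.463600; compare to alpha = 0.1. fail to reject H0.

U_X = 14.5, p = 0.463600, fail to reject H0 at alpha = 0.1.


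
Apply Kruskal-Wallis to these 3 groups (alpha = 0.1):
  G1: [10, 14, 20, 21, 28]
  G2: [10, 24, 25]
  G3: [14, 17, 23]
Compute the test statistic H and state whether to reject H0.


Step 1: Combine all N = 11 observations and assign midranks.
sorted (value, group, rank): (10,G1,1.5), (10,G2,1.5), (14,G1,3.5), (14,G3,3.5), (17,G3,5), (20,G1,6), (21,G1,7), (23,G3,8), (24,G2,9), (25,G2,10), (28,G1,11)
Step 2: Sum ranks within each group.
R_1 = 29 (n_1 = 5)
R_2 = 20.5 (n_2 = 3)
R_3 = 16.5 (n_3 = 3)
Step 3: H = 12/(N(N+1)) * sum(R_i^2/n_i) - 3(N+1)
     = 12/(11*12) * (29^2/5 + 20.5^2/3 + 16.5^2/3) - 3*12
     = 0.090909 * 399.033 - 36
     = 0.275758.
Step 4: Ties present; correction factor C = 1 - 12/(11^3 - 11) = 0.990909. Corrected H = 0.275758 / 0.990909 = 0.278287.
Step 5: Under H0, H ~ chi^2(2); p-value = 0.870103.
Step 6: alpha = 0.1. fail to reject H0.

H = 0.2783, df = 2, p = 0.870103, fail to reject H0.


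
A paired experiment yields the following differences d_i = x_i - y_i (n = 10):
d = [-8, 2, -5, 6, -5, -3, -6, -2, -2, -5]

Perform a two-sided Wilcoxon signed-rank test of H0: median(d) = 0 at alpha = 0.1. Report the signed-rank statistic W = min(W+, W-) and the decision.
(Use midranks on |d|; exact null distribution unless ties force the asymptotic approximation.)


Step 1: Drop any zero differences (none here) and take |d_i|.
|d| = [8, 2, 5, 6, 5, 3, 6, 2, 2, 5]
Step 2: Midrank |d_i| (ties get averaged ranks).
ranks: |8|->10, |2|->2, |5|->6, |6|->8.5, |5|->6, |3|->4, |6|->8.5, |2|->2, |2|->2, |5|->6
Step 3: Attach original signs; sum ranks with positive sign and with negative sign.
W+ = 2 + 8.5 = 10.5
W- = 10 + 6 + 6 + 4 + 8.5 + 2 + 2 + 6 = 44.5
(Check: W+ + W- = 55 should equal n(n+1)/2 = 55.)
Step 4: Test statistic W = min(W+, W-) = 10.5.
Step 5: Ties in |d|, so use the tie-corrected normal approximation.
        E[W] = n(n+1)/4 = 10*11/4 = 27.5.
        Tie groups: |d|=2 (t=3), |d|=5 (t=3), |d|=6 (t=2); sum(t^3 - t) = 54.
        Var[W] = n(n+1)(2n+1)/24 - sum(t^3-t)/48 = 2310/24 - 54/48 = 95.125.
        z = (W - E[W]) / sqrt(Var[W]) = (10.5 - 27.5) / 9.7532 = -1.7430.
        Two-sided p = 2*Phi(z) = 0.081331.
Step 6: alpha = 0.1. reject H0.

W+ = 10.5, W- = 44.5, W = min = 10.5, p = 0.081331, reject H0.


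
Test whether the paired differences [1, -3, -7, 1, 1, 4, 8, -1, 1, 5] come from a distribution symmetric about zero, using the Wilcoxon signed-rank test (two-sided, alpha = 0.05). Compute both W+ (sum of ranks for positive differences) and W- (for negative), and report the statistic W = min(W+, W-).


Step 1: Drop any zero differences (none here) and take |d_i|.
|d| = [1, 3, 7, 1, 1, 4, 8, 1, 1, 5]
Step 2: Midrank |d_i| (ties get averaged ranks).
ranks: |1|->3, |3|->6, |7|->9, |1|->3, |1|->3, |4|->7, |8|->10, |1|->3, |1|->3, |5|->8
Step 3: Attach original signs; sum ranks with positive sign and with negative sign.
W+ = 3 + 3 + 3 + 7 + 10 + 3 + 8 = 37
W- = 6 + 9 + 3 = 18
(Check: W+ + W- = 55 should equal n(n+1)/2 = 55.)
Step 4: Test statistic W = min(W+, W-) = 18.
Step 5: Ties in |d|, so use the tie-corrected normal approximation.
        E[W] = n(n+1)/4 = 10*11/4 = 27.5.
        Tie groups: |d|=1 (t=5); sum(t^3 - t) = 120.
        Var[W] = n(n+1)(2n+1)/24 - sum(t^3-t)/48 = 2310/24 - 120/48 = 93.75.
        z = (W - E[W]) / sqrt(Var[W]) = (18 - 27.5) / 9.6825 = -0.9812.
        Two-sided p = 2*Phi(z) = 0.326516.
Step 6: alpha = 0.05. fail to reject H0.

W+ = 37, W- = 18, W = min = 18, p = 0.326516, fail to reject H0.


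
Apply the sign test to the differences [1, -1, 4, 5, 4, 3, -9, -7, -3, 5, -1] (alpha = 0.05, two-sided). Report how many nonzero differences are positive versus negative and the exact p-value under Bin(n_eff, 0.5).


Step 1: Discard zero differences. Original n = 11; n_eff = number of nonzero differences = 11.
Nonzero differences (with sign): +1, -1, +4, +5, +4, +3, -9, -7, -3, +5, -1
Step 2: Count signs: positive = 6, negative = 5.
Step 3: Under H0: P(positive) = 0.5, so the number of positives S ~ Bin(11, 0.5).
Step 4: Two-sided exact p-value = sum of Bin(11,0.5) probabilities at or below the observed probability = 1.000000.
Step 5: alpha = 0.05. fail to reject H0.

n_eff = 11, pos = 6, neg = 5, p = 1.000000, fail to reject H0.


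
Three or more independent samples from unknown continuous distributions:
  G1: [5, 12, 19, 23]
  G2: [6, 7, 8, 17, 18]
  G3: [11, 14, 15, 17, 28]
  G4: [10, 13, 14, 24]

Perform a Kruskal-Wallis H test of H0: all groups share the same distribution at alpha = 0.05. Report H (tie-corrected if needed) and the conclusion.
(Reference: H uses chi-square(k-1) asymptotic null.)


Step 1: Combine all N = 18 observations and assign midranks.
sorted (value, group, rank): (5,G1,1), (6,G2,2), (7,G2,3), (8,G2,4), (10,G4,5), (11,G3,6), (12,G1,7), (13,G4,8), (14,G3,9.5), (14,G4,9.5), (15,G3,11), (17,G2,12.5), (17,G3,12.5), (18,G2,14), (19,G1,15), (23,G1,16), (24,G4,17), (28,G3,18)
Step 2: Sum ranks within each group.
R_1 = 39 (n_1 = 4)
R_2 = 35.5 (n_2 = 5)
R_3 = 57 (n_3 = 5)
R_4 = 39.5 (n_4 = 4)
Step 3: H = 12/(N(N+1)) * sum(R_i^2/n_i) - 3(N+1)
     = 12/(18*19) * (39^2/4 + 35.5^2/5 + 57^2/5 + 39.5^2/4) - 3*19
     = 0.035088 * 1672.16 - 57
     = 1.672368.
Step 4: Ties present; correction factor C = 1 - 12/(18^3 - 18) = 0.997936. Corrected H = 1.672368 / 0.997936 = 1.675827.
Step 5: Under H0, H ~ chi^2(3); p-value = 0.642321.
Step 6: alpha = 0.05. fail to reject H0.

H = 1.6758, df = 3, p = 0.642321, fail to reject H0.


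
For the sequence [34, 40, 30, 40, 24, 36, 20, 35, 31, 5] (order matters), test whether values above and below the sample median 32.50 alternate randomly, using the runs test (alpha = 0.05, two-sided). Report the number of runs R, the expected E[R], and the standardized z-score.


Step 1: Compute median = 32.50; label A = above, B = below.
Labels in order: AABABABABB  (n_A = 5, n_B = 5)
Step 2: Count runs R = 8.
Step 3: Under H0 (random ordering), E[R] = 2*n_A*n_B/(n_A+n_B) + 1 = 2*5*5/10 + 1 = 6.0000.
        Var[R] = 2*n_A*n_B*(2*n_A*n_B - n_A - n_B) / ((n_A+n_B)^2 * (n_A+n_B-1)) = 2000/900 = 2.2222.
        SD[R] = 1.4907.
Step 4: Continuity-corrected z = (R - 0.5 - E[R]) / SD[R] = (8 - 0.5 - 6.0000) / 1.4907 = 1.0062.
Step 5: Two-sided p-value via normal approximation = 2*(1 - Phi(|z|)) = 0.314305.
Step 6: alpha = 0.05. fail to reject H0.

R = 8, z = 1.0062, p = 0.314305, fail to reject H0.


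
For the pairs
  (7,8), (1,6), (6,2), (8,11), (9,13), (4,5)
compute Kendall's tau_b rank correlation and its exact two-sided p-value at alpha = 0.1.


Step 1: Enumerate the 15 unordered pairs (i,j) with i<j and classify each by sign(x_j-x_i) * sign(y_j-y_i).
  (1,2):dx=-6,dy=-2->C; (1,3):dx=-1,dy=-6->C; (1,4):dx=+1,dy=+3->C; (1,5):dx=+2,dy=+5->C
  (1,6):dx=-3,dy=-3->C; (2,3):dx=+5,dy=-4->D; (2,4):dx=+7,dy=+5->C; (2,5):dx=+8,dy=+7->C
  (2,6):dx=+3,dy=-1->D; (3,4):dx=+2,dy=+9->C; (3,5):dx=+3,dy=+11->C; (3,6):dx=-2,dy=+3->D
  (4,5):dx=+1,dy=+2->C; (4,6):dx=-4,dy=-6->C; (5,6):dx=-5,dy=-8->C
Step 2: C = 12, D = 3, total pairs = 15.
Step 3: tau = (C - D)/(n(n-1)/2) = (12 - 3)/15 = 0.600000.
Step 4: Exact two-sided p-value (enumerate n! = 720 permutations of y under H0): p = 0.136111.
Step 5: alpha = 0.1. fail to reject H0.

tau_b = 0.6000 (C=12, D=3), p = 0.136111, fail to reject H0.


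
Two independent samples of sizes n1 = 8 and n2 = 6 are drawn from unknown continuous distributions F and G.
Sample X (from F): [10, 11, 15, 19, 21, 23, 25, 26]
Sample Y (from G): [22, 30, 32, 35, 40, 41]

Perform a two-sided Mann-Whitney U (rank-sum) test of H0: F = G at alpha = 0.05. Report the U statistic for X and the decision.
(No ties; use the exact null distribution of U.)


Step 1: Combine and sort all 14 observations; assign midranks.
sorted (value, group): (10,X), (11,X), (15,X), (19,X), (21,X), (22,Y), (23,X), (25,X), (26,X), (30,Y), (32,Y), (35,Y), (40,Y), (41,Y)
ranks: 10->1, 11->2, 15->3, 19->4, 21->5, 22->6, 23->7, 25->8, 26->9, 30->10, 32->11, 35->12, 40->13, 41->14
Step 2: Rank sum for X: R1 = 1 + 2 + 3 + 4 + 5 + 7 + 8 + 9 = 39.
Step 3: U_X = R1 - n1(n1+1)/2 = 39 - 8*9/2 = 39 - 36 = 3.
       U_Y = n1*n2 - U_X = 48 - 3 = 45.
Step 4: No ties, so the exact null distribution of U (based on enumerating the C(14,8) = 3003 equally likely rank assignments) gives the two-sided p-value.
Step 5: p-value = 0.004662; compare to alpha = 0.05. reject H0.

U_X = 3, p = 0.004662, reject H0 at alpha = 0.05.


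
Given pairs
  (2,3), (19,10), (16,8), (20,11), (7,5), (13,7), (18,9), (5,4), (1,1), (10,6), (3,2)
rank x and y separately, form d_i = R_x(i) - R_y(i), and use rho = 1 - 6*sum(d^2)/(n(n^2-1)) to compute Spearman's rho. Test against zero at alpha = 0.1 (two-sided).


Step 1: Rank x and y separately (midranks; no ties here).
rank(x): 2->2, 19->10, 16->8, 20->11, 7->5, 13->7, 18->9, 5->4, 1->1, 10->6, 3->3
rank(y): 3->3, 10->10, 8->8, 11->11, 5->5, 7->7, 9->9, 4->4, 1->1, 6->6, 2->2
Step 2: d_i = R_x(i) - R_y(i); compute d_i^2.
  (2-3)^2=1, (10-10)^2=0, (8-8)^2=0, (11-11)^2=0, (5-5)^2=0, (7-7)^2=0, (9-9)^2=0, (4-4)^2=0, (1-1)^2=0, (6-6)^2=0, (3-2)^2=1
sum(d^2) = 2.
Step 3: rho = 1 - 6*2 / (11*(11^2 - 1)) = 1 - 12/1320 = 0.990909.
Step 4: Under H0, t = rho * sqrt((n-2)/(1-rho^2)) = 22.0966 ~ t(9).
Step 5: Two-sided p-value from the t-distribution with 9 df = 0.000000.
Step 6: alpha = 0.1. reject H0.

rho = 0.9909, p = 0.000000, reject H0 at alpha = 0.1.


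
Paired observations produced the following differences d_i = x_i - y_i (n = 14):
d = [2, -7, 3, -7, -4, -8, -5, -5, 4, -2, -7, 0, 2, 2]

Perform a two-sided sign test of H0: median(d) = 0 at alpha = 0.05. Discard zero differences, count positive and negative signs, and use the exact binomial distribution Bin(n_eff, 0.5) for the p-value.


Step 1: Discard zero differences. Original n = 14; n_eff = number of nonzero differences = 13.
Nonzero differences (with sign): +2, -7, +3, -7, -4, -8, -5, -5, +4, -2, -7, +2, +2
Step 2: Count signs: positive = 5, negative = 8.
Step 3: Under H0: P(positive) = 0.5, so the number of positives S ~ Bin(13, 0.5).
Step 4: Two-sided exact p-value = sum of Bin(13,0.5) probabilities at or below the observed probability = 0.581055.
Step 5: alpha = 0.05. fail to reject H0.

n_eff = 13, pos = 5, neg = 8, p = 0.581055, fail to reject H0.


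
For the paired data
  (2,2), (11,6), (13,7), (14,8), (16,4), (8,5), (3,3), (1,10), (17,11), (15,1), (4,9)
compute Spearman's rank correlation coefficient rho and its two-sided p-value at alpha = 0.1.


Step 1: Rank x and y separately (midranks; no ties here).
rank(x): 2->2, 11->6, 13->7, 14->8, 16->10, 8->5, 3->3, 1->1, 17->11, 15->9, 4->4
rank(y): 2->2, 6->6, 7->7, 8->8, 4->4, 5->5, 3->3, 10->10, 11->11, 1->1, 9->9
Step 2: d_i = R_x(i) - R_y(i); compute d_i^2.
  (2-2)^2=0, (6-6)^2=0, (7-7)^2=0, (8-8)^2=0, (10-4)^2=36, (5-5)^2=0, (3-3)^2=0, (1-10)^2=81, (11-11)^2=0, (9-1)^2=64, (4-9)^2=25
sum(d^2) = 206.
Step 3: rho = 1 - 6*206 / (11*(11^2 - 1)) = 1 - 1236/1320 = 0.063636.
Step 4: Under H0, t = rho * sqrt((n-2)/(1-rho^2)) = 0.1913 ~ t(9).
Step 5: Two-sided p-value from the t-distribution with 9 df = 0.852539.
Step 6: alpha = 0.1. fail to reject H0.

rho = 0.0636, p = 0.852539, fail to reject H0 at alpha = 0.1.


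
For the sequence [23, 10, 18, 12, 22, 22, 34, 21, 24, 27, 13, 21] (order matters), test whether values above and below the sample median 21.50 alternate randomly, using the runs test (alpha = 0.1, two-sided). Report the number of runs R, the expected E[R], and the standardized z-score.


Step 1: Compute median = 21.50; label A = above, B = below.
Labels in order: ABBBAAABAABB  (n_A = 6, n_B = 6)
Step 2: Count runs R = 6.
Step 3: Under H0 (random ordering), E[R] = 2*n_A*n_B/(n_A+n_B) + 1 = 2*6*6/12 + 1 = 7.0000.
        Var[R] = 2*n_A*n_B*(2*n_A*n_B - n_A - n_B) / ((n_A+n_B)^2 * (n_A+n_B-1)) = 4320/1584 = 2.7273.
        SD[R] = 1.6514.
Step 4: Continuity-corrected z = (R + 0.5 - E[R]) / SD[R] = (6 + 0.5 - 7.0000) / 1.6514 = -0.3028.
Step 5: Two-sided p-value via normal approximation = 2*(1 - Phi(|z|)) = 0.762069.
Step 6: alpha = 0.1. fail to reject H0.

R = 6, z = -0.3028, p = 0.762069, fail to reject H0.


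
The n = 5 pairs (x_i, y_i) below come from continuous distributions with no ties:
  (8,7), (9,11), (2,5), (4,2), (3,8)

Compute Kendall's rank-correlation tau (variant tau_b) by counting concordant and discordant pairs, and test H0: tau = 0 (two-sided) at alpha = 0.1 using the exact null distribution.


Step 1: Enumerate the 10 unordered pairs (i,j) with i<j and classify each by sign(x_j-x_i) * sign(y_j-y_i).
  (1,2):dx=+1,dy=+4->C; (1,3):dx=-6,dy=-2->C; (1,4):dx=-4,dy=-5->C; (1,5):dx=-5,dy=+1->D
  (2,3):dx=-7,dy=-6->C; (2,4):dx=-5,dy=-9->C; (2,5):dx=-6,dy=-3->C; (3,4):dx=+2,dy=-3->D
  (3,5):dx=+1,dy=+3->C; (4,5):dx=-1,dy=+6->D
Step 2: C = 7, D = 3, total pairs = 10.
Step 3: tau = (C - D)/(n(n-1)/2) = (7 - 3)/10 = 0.400000.
Step 4: Exact two-sided p-value (enumerate n! = 120 permutations of y under H0): p = 0.483333.
Step 5: alpha = 0.1. fail to reject H0.

tau_b = 0.4000 (C=7, D=3), p = 0.483333, fail to reject H0.


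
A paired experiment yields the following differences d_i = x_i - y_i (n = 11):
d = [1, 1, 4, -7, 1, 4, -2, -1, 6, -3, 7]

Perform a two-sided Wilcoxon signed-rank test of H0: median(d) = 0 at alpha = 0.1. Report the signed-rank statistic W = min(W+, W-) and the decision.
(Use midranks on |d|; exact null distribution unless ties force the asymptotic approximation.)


Step 1: Drop any zero differences (none here) and take |d_i|.
|d| = [1, 1, 4, 7, 1, 4, 2, 1, 6, 3, 7]
Step 2: Midrank |d_i| (ties get averaged ranks).
ranks: |1|->2.5, |1|->2.5, |4|->7.5, |7|->10.5, |1|->2.5, |4|->7.5, |2|->5, |1|->2.5, |6|->9, |3|->6, |7|->10.5
Step 3: Attach original signs; sum ranks with positive sign and with negative sign.
W+ = 2.5 + 2.5 + 7.5 + 2.5 + 7.5 + 9 + 10.5 = 42
W- = 10.5 + 5 + 2.5 + 6 = 24
(Check: W+ + W- = 66 should equal n(n+1)/2 = 66.)
Step 4: Test statistic W = min(W+, W-) = 24.
Step 5: Ties in |d|, so use the tie-corrected normal approximation.
        E[W] = n(n+1)/4 = 11*12/4 = 33.
        Tie groups: |d|=1 (t=4), |d|=4 (t=2), |d|=7 (t=2); sum(t^3 - t) = 72.
        Var[W] = n(n+1)(2n+1)/24 - sum(t^3-t)/48 = 3036/24 - 72/48 = 125.
        z = (W - E[W]) / sqrt(Var[W]) = (24 - 33) / 11.1803 = -0.8050.
        Two-sided p = 2*Phi(z) = 0.420829.
Step 6: alpha = 0.1. fail to reject H0.

W+ = 42, W- = 24, W = min = 24, p = 0.420829, fail to reject H0.


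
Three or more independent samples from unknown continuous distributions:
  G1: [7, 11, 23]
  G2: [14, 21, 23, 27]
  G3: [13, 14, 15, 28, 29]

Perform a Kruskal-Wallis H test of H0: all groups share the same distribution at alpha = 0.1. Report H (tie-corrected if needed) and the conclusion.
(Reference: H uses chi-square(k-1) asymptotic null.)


Step 1: Combine all N = 12 observations and assign midranks.
sorted (value, group, rank): (7,G1,1), (11,G1,2), (13,G3,3), (14,G2,4.5), (14,G3,4.5), (15,G3,6), (21,G2,7), (23,G1,8.5), (23,G2,8.5), (27,G2,10), (28,G3,11), (29,G3,12)
Step 2: Sum ranks within each group.
R_1 = 11.5 (n_1 = 3)
R_2 = 30 (n_2 = 4)
R_3 = 36.5 (n_3 = 5)
Step 3: H = 12/(N(N+1)) * sum(R_i^2/n_i) - 3(N+1)
     = 12/(12*13) * (11.5^2/3 + 30^2/4 + 36.5^2/5) - 3*13
     = 0.076923 * 535.533 - 39
     = 2.194872.
Step 4: Ties present; correction factor C = 1 - 12/(12^3 - 12) = 0.993007. Corrected H = 2.194872 / 0.993007 = 2.210329.
Step 5: Under H0, H ~ chi^2(2); p-value = 0.331156.
Step 6: alpha = 0.1. fail to reject H0.

H = 2.2103, df = 2, p = 0.331156, fail to reject H0.


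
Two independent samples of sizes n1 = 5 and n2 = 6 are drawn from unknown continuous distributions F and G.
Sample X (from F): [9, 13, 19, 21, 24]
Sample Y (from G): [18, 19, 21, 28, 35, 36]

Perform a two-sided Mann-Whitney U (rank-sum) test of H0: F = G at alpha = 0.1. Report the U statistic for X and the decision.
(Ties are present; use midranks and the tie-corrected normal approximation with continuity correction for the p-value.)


Step 1: Combine and sort all 11 observations; assign midranks.
sorted (value, group): (9,X), (13,X), (18,Y), (19,X), (19,Y), (21,X), (21,Y), (24,X), (28,Y), (35,Y), (36,Y)
ranks: 9->1, 13->2, 18->3, 19->4.5, 19->4.5, 21->6.5, 21->6.5, 24->8, 28->9, 35->10, 36->11
Step 2: Rank sum for X: R1 = 1 + 2 + 4.5 + 6.5 + 8 = 22.
Step 3: U_X = R1 - n1(n1+1)/2 = 22 - 5*6/2 = 22 - 15 = 7.
       U_Y = n1*n2 - U_X = 30 - 7 = 23.
Step 4: Ties are present, so use the tie-corrected normal approximation (with continuity correction) for the p-value.
Step 5: p-value = 0.168954; compare to alpha = 0.1. fail to reject H0.

U_X = 7, p = 0.168954, fail to reject H0 at alpha = 0.1.


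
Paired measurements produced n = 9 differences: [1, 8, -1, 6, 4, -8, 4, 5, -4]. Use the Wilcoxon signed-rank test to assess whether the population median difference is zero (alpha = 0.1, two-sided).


Step 1: Drop any zero differences (none here) and take |d_i|.
|d| = [1, 8, 1, 6, 4, 8, 4, 5, 4]
Step 2: Midrank |d_i| (ties get averaged ranks).
ranks: |1|->1.5, |8|->8.5, |1|->1.5, |6|->7, |4|->4, |8|->8.5, |4|->4, |5|->6, |4|->4
Step 3: Attach original signs; sum ranks with positive sign and with negative sign.
W+ = 1.5 + 8.5 + 7 + 4 + 4 + 6 = 31
W- = 1.5 + 8.5 + 4 = 14
(Check: W+ + W- = 45 should equal n(n+1)/2 = 45.)
Step 4: Test statistic W = min(W+, W-) = 14.
Step 5: Ties in |d|, so use the tie-corrected normal approximation.
        E[W] = n(n+1)/4 = 9*10/4 = 22.5.
        Tie groups: |d|=1 (t=2), |d|=4 (t=3), |d|=8 (t=2); sum(t^3 - t) = 36.
        Var[W] = n(n+1)(2n+1)/24 - sum(t^3-t)/48 = 1710/24 - 36/48 = 70.5.
        z = (W - E[W]) / sqrt(Var[W]) = (14 - 22.5) / 8.3964 = -1.0123.
        Two-sided p = 2*Phi(z) = 0.311378.
Step 6: alpha = 0.1. fail to reject H0.

W+ = 31, W- = 14, W = min = 14, p = 0.311378, fail to reject H0.


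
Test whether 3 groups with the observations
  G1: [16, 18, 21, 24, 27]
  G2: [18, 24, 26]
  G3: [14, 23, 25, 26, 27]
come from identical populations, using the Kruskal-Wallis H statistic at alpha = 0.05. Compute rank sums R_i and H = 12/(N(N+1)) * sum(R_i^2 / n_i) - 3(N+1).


Step 1: Combine all N = 13 observations and assign midranks.
sorted (value, group, rank): (14,G3,1), (16,G1,2), (18,G1,3.5), (18,G2,3.5), (21,G1,5), (23,G3,6), (24,G1,7.5), (24,G2,7.5), (25,G3,9), (26,G2,10.5), (26,G3,10.5), (27,G1,12.5), (27,G3,12.5)
Step 2: Sum ranks within each group.
R_1 = 30.5 (n_1 = 5)
R_2 = 21.5 (n_2 = 3)
R_3 = 39 (n_3 = 5)
Step 3: H = 12/(N(N+1)) * sum(R_i^2/n_i) - 3(N+1)
     = 12/(13*14) * (30.5^2/5 + 21.5^2/3 + 39^2/5) - 3*14
     = 0.065934 * 644.333 - 42
     = 0.483516.
Step 4: Ties present; correction factor C = 1 - 24/(13^3 - 13) = 0.989011. Corrected H = 0.483516 / 0.989011 = 0.488889.
Step 5: Under H0, H ~ chi^2(2); p-value = 0.783139.
Step 6: alpha = 0.05. fail to reject H0.

H = 0.4889, df = 2, p = 0.783139, fail to reject H0.


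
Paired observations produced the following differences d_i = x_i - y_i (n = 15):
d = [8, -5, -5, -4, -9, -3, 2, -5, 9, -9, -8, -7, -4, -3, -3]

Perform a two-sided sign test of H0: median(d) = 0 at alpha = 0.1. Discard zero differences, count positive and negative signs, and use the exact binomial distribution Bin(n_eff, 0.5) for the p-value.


Step 1: Discard zero differences. Original n = 15; n_eff = number of nonzero differences = 15.
Nonzero differences (with sign): +8, -5, -5, -4, -9, -3, +2, -5, +9, -9, -8, -7, -4, -3, -3
Step 2: Count signs: positive = 3, negative = 12.
Step 3: Under H0: P(positive) = 0.5, so the number of positives S ~ Bin(15, 0.5).
Step 4: Two-sided exact p-value = sum of Bin(15,0.5) probabilities at or below the observed probability = 0.035156.
Step 5: alpha = 0.1. reject H0.

n_eff = 15, pos = 3, neg = 12, p = 0.035156, reject H0.


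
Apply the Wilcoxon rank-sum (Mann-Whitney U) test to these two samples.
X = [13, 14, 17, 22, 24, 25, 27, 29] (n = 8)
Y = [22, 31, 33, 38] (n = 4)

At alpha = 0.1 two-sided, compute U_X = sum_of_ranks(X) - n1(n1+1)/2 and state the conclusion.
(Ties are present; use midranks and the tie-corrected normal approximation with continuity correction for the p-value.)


Step 1: Combine and sort all 12 observations; assign midranks.
sorted (value, group): (13,X), (14,X), (17,X), (22,X), (22,Y), (24,X), (25,X), (27,X), (29,X), (31,Y), (33,Y), (38,Y)
ranks: 13->1, 14->2, 17->3, 22->4.5, 22->4.5, 24->6, 25->7, 27->8, 29->9, 31->10, 33->11, 38->12
Step 2: Rank sum for X: R1 = 1 + 2 + 3 + 4.5 + 6 + 7 + 8 + 9 = 40.5.
Step 3: U_X = R1 - n1(n1+1)/2 = 40.5 - 8*9/2 = 40.5 - 36 = 4.5.
       U_Y = n1*n2 - U_X = 32 - 4.5 = 27.5.
Step 4: Ties are present, so use the tie-corrected normal approximation (with continuity correction) for the p-value.
Step 5: p-value = 0.061271; compare to alpha = 0.1. reject H0.

U_X = 4.5, p = 0.061271, reject H0 at alpha = 0.1.


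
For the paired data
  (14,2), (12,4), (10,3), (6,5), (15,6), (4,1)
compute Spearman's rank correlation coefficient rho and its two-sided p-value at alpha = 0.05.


Step 1: Rank x and y separately (midranks; no ties here).
rank(x): 14->5, 12->4, 10->3, 6->2, 15->6, 4->1
rank(y): 2->2, 4->4, 3->3, 5->5, 6->6, 1->1
Step 2: d_i = R_x(i) - R_y(i); compute d_i^2.
  (5-2)^2=9, (4-4)^2=0, (3-3)^2=0, (2-5)^2=9, (6-6)^2=0, (1-1)^2=0
sum(d^2) = 18.
Step 3: rho = 1 - 6*18 / (6*(6^2 - 1)) = 1 - 108/210 = 0.485714.
Step 4: Under H0, t = rho * sqrt((n-2)/(1-rho^2)) = 1.1113 ~ t(4).
Step 5: Two-sided p-value from the t-distribution with 4 df = 0.328723.
Step 6: alpha = 0.05. fail to reject H0.

rho = 0.4857, p = 0.328723, fail to reject H0 at alpha = 0.05.


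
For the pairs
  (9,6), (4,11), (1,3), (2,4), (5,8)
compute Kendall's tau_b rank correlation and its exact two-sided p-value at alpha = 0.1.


Step 1: Enumerate the 10 unordered pairs (i,j) with i<j and classify each by sign(x_j-x_i) * sign(y_j-y_i).
  (1,2):dx=-5,dy=+5->D; (1,3):dx=-8,dy=-3->C; (1,4):dx=-7,dy=-2->C; (1,5):dx=-4,dy=+2->D
  (2,3):dx=-3,dy=-8->C; (2,4):dx=-2,dy=-7->C; (2,5):dx=+1,dy=-3->D; (3,4):dx=+1,dy=+1->C
  (3,5):dx=+4,dy=+5->C; (4,5):dx=+3,dy=+4->C
Step 2: C = 7, D = 3, total pairs = 10.
Step 3: tau = (C - D)/(n(n-1)/2) = (7 - 3)/10 = 0.400000.
Step 4: Exact two-sided p-value (enumerate n! = 120 permutations of y under H0): p = 0.483333.
Step 5: alpha = 0.1. fail to reject H0.

tau_b = 0.4000 (C=7, D=3), p = 0.483333, fail to reject H0.


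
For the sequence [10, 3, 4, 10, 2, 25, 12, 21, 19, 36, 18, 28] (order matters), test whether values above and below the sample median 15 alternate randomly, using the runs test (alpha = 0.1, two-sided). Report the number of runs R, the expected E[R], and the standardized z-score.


Step 1: Compute median = 15; label A = above, B = below.
Labels in order: BBBBBABAAAAA  (n_A = 6, n_B = 6)
Step 2: Count runs R = 4.
Step 3: Under H0 (random ordering), E[R] = 2*n_A*n_B/(n_A+n_B) + 1 = 2*6*6/12 + 1 = 7.0000.
        Var[R] = 2*n_A*n_B*(2*n_A*n_B - n_A - n_B) / ((n_A+n_B)^2 * (n_A+n_B-1)) = 4320/1584 = 2.7273.
        SD[R] = 1.6514.
Step 4: Continuity-corrected z = (R + 0.5 - E[R]) / SD[R] = (4 + 0.5 - 7.0000) / 1.6514 = -1.5138.
Step 5: Two-sided p-value via normal approximation = 2*(1 - Phi(|z|)) = 0.130070.
Step 6: alpha = 0.1. fail to reject H0.

R = 4, z = -1.5138, p = 0.130070, fail to reject H0.


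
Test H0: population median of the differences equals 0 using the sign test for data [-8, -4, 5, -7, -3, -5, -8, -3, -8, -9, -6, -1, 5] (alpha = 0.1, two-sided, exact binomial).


Step 1: Discard zero differences. Original n = 13; n_eff = number of nonzero differences = 13.
Nonzero differences (with sign): -8, -4, +5, -7, -3, -5, -8, -3, -8, -9, -6, -1, +5
Step 2: Count signs: positive = 2, negative = 11.
Step 3: Under H0: P(positive) = 0.5, so the number of positives S ~ Bin(13, 0.5).
Step 4: Two-sided exact p-value = sum of Bin(13,0.5) probabilities at or below the observed probability = 0.022461.
Step 5: alpha = 0.1. reject H0.

n_eff = 13, pos = 2, neg = 11, p = 0.022461, reject H0.


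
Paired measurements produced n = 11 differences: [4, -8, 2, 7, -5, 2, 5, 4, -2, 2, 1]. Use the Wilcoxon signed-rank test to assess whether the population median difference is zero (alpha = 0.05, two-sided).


Step 1: Drop any zero differences (none here) and take |d_i|.
|d| = [4, 8, 2, 7, 5, 2, 5, 4, 2, 2, 1]
Step 2: Midrank |d_i| (ties get averaged ranks).
ranks: |4|->6.5, |8|->11, |2|->3.5, |7|->10, |5|->8.5, |2|->3.5, |5|->8.5, |4|->6.5, |2|->3.5, |2|->3.5, |1|->1
Step 3: Attach original signs; sum ranks with positive sign and with negative sign.
W+ = 6.5 + 3.5 + 10 + 3.5 + 8.5 + 6.5 + 3.5 + 1 = 43
W- = 11 + 8.5 + 3.5 = 23
(Check: W+ + W- = 66 should equal n(n+1)/2 = 66.)
Step 4: Test statistic W = min(W+, W-) = 23.
Step 5: Ties in |d|, so use the tie-corrected normal approximation.
        E[W] = n(n+1)/4 = 11*12/4 = 33.
        Tie groups: |d|=2 (t=4), |d|=4 (t=2), |d|=5 (t=2); sum(t^3 - t) = 72.
        Var[W] = n(n+1)(2n+1)/24 - sum(t^3-t)/48 = 3036/24 - 72/48 = 125.
        z = (W - E[W]) / sqrt(Var[W]) = (23 - 33) / 11.1803 = -0.8944.
        Two-sided p = 2*Phi(z) = 0.371093.
Step 6: alpha = 0.05. fail to reject H0.

W+ = 43, W- = 23, W = min = 23, p = 0.371093, fail to reject H0.


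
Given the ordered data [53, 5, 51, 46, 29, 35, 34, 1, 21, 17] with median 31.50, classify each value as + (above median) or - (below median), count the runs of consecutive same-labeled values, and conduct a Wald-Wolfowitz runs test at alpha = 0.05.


Step 1: Compute median = 31.50; label A = above, B = below.
Labels in order: ABAABAABBB  (n_A = 5, n_B = 5)
Step 2: Count runs R = 6.
Step 3: Under H0 (random ordering), E[R] = 2*n_A*n_B/(n_A+n_B) + 1 = 2*5*5/10 + 1 = 6.0000.
        Var[R] = 2*n_A*n_B*(2*n_A*n_B - n_A - n_B) / ((n_A+n_B)^2 * (n_A+n_B-1)) = 2000/900 = 2.2222.
        SD[R] = 1.4907.
Step 4: R = E[R], so z = 0 with no continuity correction.
Step 5: Two-sided p-value via normal approximation = 2*(1 - Phi(|z|)) = 1.000000.
Step 6: alpha = 0.05. fail to reject H0.

R = 6, z = 0.0000, p = 1.000000, fail to reject H0.


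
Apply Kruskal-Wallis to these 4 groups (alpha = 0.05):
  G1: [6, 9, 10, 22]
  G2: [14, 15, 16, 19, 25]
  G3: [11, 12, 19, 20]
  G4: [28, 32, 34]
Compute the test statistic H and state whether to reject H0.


Step 1: Combine all N = 16 observations and assign midranks.
sorted (value, group, rank): (6,G1,1), (9,G1,2), (10,G1,3), (11,G3,4), (12,G3,5), (14,G2,6), (15,G2,7), (16,G2,8), (19,G2,9.5), (19,G3,9.5), (20,G3,11), (22,G1,12), (25,G2,13), (28,G4,14), (32,G4,15), (34,G4,16)
Step 2: Sum ranks within each group.
R_1 = 18 (n_1 = 4)
R_2 = 43.5 (n_2 = 5)
R_3 = 29.5 (n_3 = 4)
R_4 = 45 (n_4 = 3)
Step 3: H = 12/(N(N+1)) * sum(R_i^2/n_i) - 3(N+1)
     = 12/(16*17) * (18^2/4 + 43.5^2/5 + 29.5^2/4 + 45^2/3) - 3*17
     = 0.044118 * 1352.01 - 51
     = 8.647610.
Step 4: Ties present; correction factor C = 1 - 6/(16^3 - 16) = 0.998529. Corrected H = 8.647610 / 0.998529 = 8.660346.
Step 5: Under H0, H ~ chi^2(3); p-value = 0.034165.
Step 6: alpha = 0.05. reject H0.

H = 8.6603, df = 3, p = 0.034165, reject H0.


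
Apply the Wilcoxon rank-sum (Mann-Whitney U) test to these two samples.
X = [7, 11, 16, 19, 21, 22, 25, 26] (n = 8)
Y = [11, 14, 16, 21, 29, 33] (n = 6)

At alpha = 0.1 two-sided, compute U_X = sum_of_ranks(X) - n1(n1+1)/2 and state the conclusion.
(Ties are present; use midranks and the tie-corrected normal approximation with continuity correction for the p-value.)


Step 1: Combine and sort all 14 observations; assign midranks.
sorted (value, group): (7,X), (11,X), (11,Y), (14,Y), (16,X), (16,Y), (19,X), (21,X), (21,Y), (22,X), (25,X), (26,X), (29,Y), (33,Y)
ranks: 7->1, 11->2.5, 11->2.5, 14->4, 16->5.5, 16->5.5, 19->7, 21->8.5, 21->8.5, 22->10, 25->11, 26->12, 29->13, 33->14
Step 2: Rank sum for X: R1 = 1 + 2.5 + 5.5 + 7 + 8.5 + 10 + 11 + 12 = 57.5.
Step 3: U_X = R1 - n1(n1+1)/2 = 57.5 - 8*9/2 = 57.5 - 36 = 21.5.
       U_Y = n1*n2 - U_X = 48 - 21.5 = 26.5.
Step 4: Ties are present, so use the tie-corrected normal approximation (with continuity correction) for the p-value.
Step 5: p-value = 0.795593; compare to alpha = 0.1. fail to reject H0.

U_X = 21.5, p = 0.795593, fail to reject H0 at alpha = 0.1.


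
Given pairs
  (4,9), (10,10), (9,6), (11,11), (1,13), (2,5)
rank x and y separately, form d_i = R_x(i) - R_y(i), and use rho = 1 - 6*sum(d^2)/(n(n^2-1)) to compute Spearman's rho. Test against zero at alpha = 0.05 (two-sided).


Step 1: Rank x and y separately (midranks; no ties here).
rank(x): 4->3, 10->5, 9->4, 11->6, 1->1, 2->2
rank(y): 9->3, 10->4, 6->2, 11->5, 13->6, 5->1
Step 2: d_i = R_x(i) - R_y(i); compute d_i^2.
  (3-3)^2=0, (5-4)^2=1, (4-2)^2=4, (6-5)^2=1, (1-6)^2=25, (2-1)^2=1
sum(d^2) = 32.
Step 3: rho = 1 - 6*32 / (6*(6^2 - 1)) = 1 - 192/210 = 0.085714.
Step 4: Under H0, t = rho * sqrt((n-2)/(1-rho^2)) = 0.1721 ~ t(4).
Step 5: Two-sided p-value from the t-distribution with 4 df = 0.871743.
Step 6: alpha = 0.05. fail to reject H0.

rho = 0.0857, p = 0.871743, fail to reject H0 at alpha = 0.05.


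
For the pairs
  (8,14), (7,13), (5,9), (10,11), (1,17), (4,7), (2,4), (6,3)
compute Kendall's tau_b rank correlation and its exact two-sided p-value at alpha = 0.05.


Step 1: Enumerate the 28 unordered pairs (i,j) with i<j and classify each by sign(x_j-x_i) * sign(y_j-y_i).
  (1,2):dx=-1,dy=-1->C; (1,3):dx=-3,dy=-5->C; (1,4):dx=+2,dy=-3->D; (1,5):dx=-7,dy=+3->D
  (1,6):dx=-4,dy=-7->C; (1,7):dx=-6,dy=-10->C; (1,8):dx=-2,dy=-11->C; (2,3):dx=-2,dy=-4->C
  (2,4):dx=+3,dy=-2->D; (2,5):dx=-6,dy=+4->D; (2,6):dx=-3,dy=-6->C; (2,7):dx=-5,dy=-9->C
  (2,8):dx=-1,dy=-10->C; (3,4):dx=+5,dy=+2->C; (3,5):dx=-4,dy=+8->D; (3,6):dx=-1,dy=-2->C
  (3,7):dx=-3,dy=-5->C; (3,8):dx=+1,dy=-6->D; (4,5):dx=-9,dy=+6->D; (4,6):dx=-6,dy=-4->C
  (4,7):dx=-8,dy=-7->C; (4,8):dx=-4,dy=-8->C; (5,6):dx=+3,dy=-10->D; (5,7):dx=+1,dy=-13->D
  (5,8):dx=+5,dy=-14->D; (6,7):dx=-2,dy=-3->C; (6,8):dx=+2,dy=-4->D; (7,8):dx=+4,dy=-1->D
Step 2: C = 16, D = 12, total pairs = 28.
Step 3: tau = (C - D)/(n(n-1)/2) = (16 - 12)/28 = 0.142857.
Step 4: Exact two-sided p-value (enumerate n! = 40320 permutations of y under H0): p = 0.719544.
Step 5: alpha = 0.05. fail to reject H0.

tau_b = 0.1429 (C=16, D=12), p = 0.719544, fail to reject H0.


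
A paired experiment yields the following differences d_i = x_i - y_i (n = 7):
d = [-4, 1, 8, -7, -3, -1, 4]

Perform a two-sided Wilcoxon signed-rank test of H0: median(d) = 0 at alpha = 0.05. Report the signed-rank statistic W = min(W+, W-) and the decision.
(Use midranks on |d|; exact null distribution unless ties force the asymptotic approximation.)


Step 1: Drop any zero differences (none here) and take |d_i|.
|d| = [4, 1, 8, 7, 3, 1, 4]
Step 2: Midrank |d_i| (ties get averaged ranks).
ranks: |4|->4.5, |1|->1.5, |8|->7, |7|->6, |3|->3, |1|->1.5, |4|->4.5
Step 3: Attach original signs; sum ranks with positive sign and with negative sign.
W+ = 1.5 + 7 + 4.5 = 13
W- = 4.5 + 6 + 3 + 1.5 = 15
(Check: W+ + W- = 28 should equal n(n+1)/2 = 28.)
Step 4: Test statistic W = min(W+, W-) = 13.
Step 5: Ties in |d|, so use the tie-corrected normal approximation.
        E[W] = n(n+1)/4 = 7*8/4 = 14.
        Tie groups: |d|=1 (t=2), |d|=4 (t=2); sum(t^3 - t) = 12.
        Var[W] = n(n+1)(2n+1)/24 - sum(t^3-t)/48 = 840/24 - 12/48 = 34.75.
        z = (W - E[W]) / sqrt(Var[W]) = (13 - 14) / 5.8949 = -0.1696.
        Two-sided p = 2*Phi(z) = 0.865295.
Step 6: alpha = 0.05. fail to reject H0.

W+ = 13, W- = 15, W = min = 13, p = 0.865295, fail to reject H0.
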